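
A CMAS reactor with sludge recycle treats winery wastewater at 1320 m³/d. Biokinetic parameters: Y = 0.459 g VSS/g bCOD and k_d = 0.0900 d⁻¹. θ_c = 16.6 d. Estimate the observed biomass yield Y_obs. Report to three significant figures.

Y_obs ≈ 0.184 g VSS/g bCOD

Correct the yield for decay: Y_obs = Y/(1 + k_d θ_c) = 0.459 / (1 + 0.0900 × 16.6) = 0.459 / 2.494 = 0.1840.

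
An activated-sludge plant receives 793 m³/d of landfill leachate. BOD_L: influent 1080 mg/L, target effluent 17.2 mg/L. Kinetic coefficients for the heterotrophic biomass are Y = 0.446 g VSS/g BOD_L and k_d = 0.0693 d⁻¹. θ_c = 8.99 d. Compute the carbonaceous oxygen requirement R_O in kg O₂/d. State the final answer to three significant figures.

The observed yield is Y_obs = Y/(1 + k_d·θ_c) = 0.446 / (1 + 0.0693 × 8.99) = 0.446 / 1.623 = 0.2748 g VSS per g BOD_L removed.
Substrate removed = Q·(S₀ − S) = 793 m³/d × (1080 − 17.2) g/m³ = 8.43×10^5 g/d = 842.8 kg/d.
Biomass synthesised: P_X = Y_obs × 842.8 = 231.6 kg VSS/d.
Carbonaceous O₂ demand = substrate oxidised − cell-mass equivalent = 842.8 − 1.42 × 231.6 = 513.9 kg O₂/d.

R_O ≈ 514 kg O₂/d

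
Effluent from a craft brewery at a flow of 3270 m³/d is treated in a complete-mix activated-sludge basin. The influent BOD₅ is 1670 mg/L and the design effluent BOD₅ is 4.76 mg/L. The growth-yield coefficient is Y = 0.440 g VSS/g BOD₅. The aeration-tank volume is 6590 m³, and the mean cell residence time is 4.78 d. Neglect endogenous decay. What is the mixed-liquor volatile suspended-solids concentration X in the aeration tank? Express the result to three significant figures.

X ≈ 1740 mg/L

X = Y·Q·ΔS·θ_c / V = 0.440 × 3270 × (1670 − 4.76) × 4.78 / 6590 = 1738 mg/L.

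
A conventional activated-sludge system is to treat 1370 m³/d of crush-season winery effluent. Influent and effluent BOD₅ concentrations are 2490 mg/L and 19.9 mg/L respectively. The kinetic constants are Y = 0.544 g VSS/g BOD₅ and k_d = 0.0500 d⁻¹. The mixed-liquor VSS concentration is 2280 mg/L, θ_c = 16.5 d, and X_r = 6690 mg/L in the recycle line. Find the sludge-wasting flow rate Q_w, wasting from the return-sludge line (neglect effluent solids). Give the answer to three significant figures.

Q_w ≈ 151 m³/d

From the SRT design equation V = Y Q (S₀−S) θ_c / [X (1 + k_d θ_c)] = 0.544 × 1370 × (2490 − 19.9) × 16.5 / [2280 × (1 + 0.0500 × 16.5)] = 3.04×10^7 / 4161 = 7300 m³.
θ_c = V·X/(Q_w·X_r) when wasting from the recycle, so Q_w = V·X/(θ_c·X_r) = 7300 × 2280 / (16.5 × 6690) = 150.8 m³/d.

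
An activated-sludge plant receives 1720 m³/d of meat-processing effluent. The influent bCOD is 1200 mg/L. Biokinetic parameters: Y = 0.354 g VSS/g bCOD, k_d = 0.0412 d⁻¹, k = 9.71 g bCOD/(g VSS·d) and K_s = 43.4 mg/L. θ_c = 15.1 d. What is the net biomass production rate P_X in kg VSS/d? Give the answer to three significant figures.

P_X ≈ 450 kg VSS/d

Effluent substrate depends only on kinetics and SRT: S = K_s(1 + k_d θ_c) / [θ_c(Yk − k_d) − 1] = 43.4 × (1 + 0.0412 × 15.1) / [15.1 × (0.354 × 9.71 − 0.0412) − 1] = 70.40 / 50.28 = 1.400 mg/L.
Y_obs = Y / (1 + k_d θ_c) = 0.354 / (1 + 0.0412 × 15.1) = 0.354 / 1.622 = 0.2182.
Q·(S₀ − S) = 1720 × (1200 − 1.40) × 10⁻³ = 2062 kg/d removed.
P_X = Y_obs · Q(S₀ − S) = 0.2182 × 2062 = 449.9 kg VSS/d.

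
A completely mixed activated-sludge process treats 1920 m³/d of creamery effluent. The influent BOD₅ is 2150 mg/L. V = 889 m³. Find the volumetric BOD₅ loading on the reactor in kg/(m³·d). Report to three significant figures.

Applied BOD₅ load per unit volume = Q·S₀/V = (1920 × 2150/1000)/889.0 = 4.643 kg BOD₅·m⁻³·d⁻¹.

L_v ≈ 4.64 kg BOD₅/(m³·d)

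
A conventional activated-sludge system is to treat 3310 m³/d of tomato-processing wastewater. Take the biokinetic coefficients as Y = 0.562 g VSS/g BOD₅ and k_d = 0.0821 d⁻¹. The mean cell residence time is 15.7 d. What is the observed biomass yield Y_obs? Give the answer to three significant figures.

The observed yield is Y_obs = Y/(1 + k_d·θ_c) = 0.562 / (1 + 0.0821 × 15.7) = 0.562 / 2.289 = 0.2455 g VSS per g BOD₅ removed.

Y_obs ≈ 0.246 g VSS/g BOD₅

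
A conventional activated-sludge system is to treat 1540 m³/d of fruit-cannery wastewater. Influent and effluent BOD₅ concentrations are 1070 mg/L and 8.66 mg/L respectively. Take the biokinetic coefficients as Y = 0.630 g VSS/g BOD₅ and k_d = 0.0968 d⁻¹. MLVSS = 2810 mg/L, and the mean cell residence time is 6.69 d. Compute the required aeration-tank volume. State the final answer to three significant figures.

Steady-state biomass mass balance: V·X·(1 + k_d·θ_c) = Y·Q·(S₀ − S)·θ_c, so V = 0.630 × 1540 × (1070 − 8.66) × 6.69 / [2810 × (1 + 0.0968 × 6.69)] = 6.89×10^6 / 4630 = 1488 m³.

V ≈ 1490 m³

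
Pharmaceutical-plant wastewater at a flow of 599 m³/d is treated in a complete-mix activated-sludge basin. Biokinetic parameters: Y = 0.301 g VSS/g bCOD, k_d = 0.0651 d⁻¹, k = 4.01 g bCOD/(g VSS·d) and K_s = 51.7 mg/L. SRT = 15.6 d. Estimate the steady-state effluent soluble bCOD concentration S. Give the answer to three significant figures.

For a completely mixed reactor with recycle the Lawrence–McCarty relation gives S = K_s·(1 + k_d·θ_c) / [θ_c·(Y·k − k_d) − 1] = 51.7 × (1 + 0.0651 × 15.6) / [15.6 × (0.301 × 4.01 − 0.0651) − 1] = 104.2 / 16.81 = 6.198 mg/L.

S ≈ 6.20 mg/L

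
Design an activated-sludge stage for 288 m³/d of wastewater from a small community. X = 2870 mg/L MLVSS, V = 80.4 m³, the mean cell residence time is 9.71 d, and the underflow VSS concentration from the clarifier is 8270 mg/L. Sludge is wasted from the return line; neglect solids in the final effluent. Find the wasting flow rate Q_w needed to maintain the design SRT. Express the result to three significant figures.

Q_w ≈ 2.87 m³/d

Wasting from the return line (neglecting effluent solids): Q_w = V·X / (θ_c·X_r) = 80.40 × 2870 / (9.71 × 8270) = 2.874 m³/d.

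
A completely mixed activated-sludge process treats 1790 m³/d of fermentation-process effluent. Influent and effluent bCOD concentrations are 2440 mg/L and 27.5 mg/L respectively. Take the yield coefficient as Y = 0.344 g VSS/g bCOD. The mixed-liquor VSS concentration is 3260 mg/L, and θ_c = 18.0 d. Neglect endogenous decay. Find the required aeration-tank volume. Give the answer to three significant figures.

V ≈ 8200 m³

Biomass mass balance (decay neglected): V·X = Y·Q·(S₀ − S)·θ_c, so V = 0.344 × 1790 × (2440 − 27.5) × 18.0 / 3260 = 8202 m³.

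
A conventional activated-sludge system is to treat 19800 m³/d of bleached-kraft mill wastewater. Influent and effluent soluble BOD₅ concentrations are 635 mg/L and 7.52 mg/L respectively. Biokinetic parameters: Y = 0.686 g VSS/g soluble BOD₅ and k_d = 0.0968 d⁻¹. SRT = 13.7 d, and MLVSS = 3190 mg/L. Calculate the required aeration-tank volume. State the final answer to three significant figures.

V ≈ 15700 m³

Rearranging the biomass balance for a CMAS with decay, V = Y·Q·ΔS·θ_c / [X·(1+k_d θ_c)] = 0.686 × 19800 × (635 − 7.52) × 13.7 / [3190 × (1 + 0.0968 × 13.7)] = 1.17×10^8 / 7420 = 15735 m³.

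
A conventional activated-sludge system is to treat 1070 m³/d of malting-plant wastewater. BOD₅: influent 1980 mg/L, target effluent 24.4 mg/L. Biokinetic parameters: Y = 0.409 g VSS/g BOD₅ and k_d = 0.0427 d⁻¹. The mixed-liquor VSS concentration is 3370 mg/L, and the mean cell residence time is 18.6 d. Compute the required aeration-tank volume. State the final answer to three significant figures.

V ≈ 2630 m³

Rearranging the biomass balance for a CMAS with decay, V = Y·Q·ΔS·θ_c / [X·(1+k_d θ_c)] = 0.409 × 1070 × (1980 − 24.4) × 18.6 / [3370 × (1 + 0.0427 × 18.6)] = 1.59×10^7 / 6047 = 2633 m³.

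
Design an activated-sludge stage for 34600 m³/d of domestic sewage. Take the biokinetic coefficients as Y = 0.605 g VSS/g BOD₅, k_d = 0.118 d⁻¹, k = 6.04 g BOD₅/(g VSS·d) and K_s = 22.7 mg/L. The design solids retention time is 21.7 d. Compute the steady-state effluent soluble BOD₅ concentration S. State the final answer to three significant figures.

Effluent substrate depends only on kinetics and SRT: S = K_s(1 + k_d θ_c) / [θ_c(Yk − k_d) − 1] = 22.7 × (1 + 0.118 × 21.7) / [21.7 × (0.605 × 6.04 − 0.118) − 1] = 80.83 / 75.74 = 1.067 mg/L.

S ≈ 1.07 mg/L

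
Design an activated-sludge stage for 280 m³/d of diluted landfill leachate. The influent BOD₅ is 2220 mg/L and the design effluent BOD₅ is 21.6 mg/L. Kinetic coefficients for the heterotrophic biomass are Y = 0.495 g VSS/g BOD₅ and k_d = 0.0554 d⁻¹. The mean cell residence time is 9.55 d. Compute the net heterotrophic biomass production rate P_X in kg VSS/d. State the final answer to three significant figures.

Y_obs = Y / (1 + k_d θ_c) = 0.495 / (1 + 0.0554 × 9.55) = 0.495 / 1.529 = 0.3237.
Q·(S₀ − S) = 280 × (2220 − 21.6) × 10⁻³ = 615.6 kg/d removed.
Net biomass production P_X = Y_obs × Q·(S₀ − S) = 0.3237 × 615.6 = 199.3 kg VSS/d.

P_X ≈ 199 kg VSS/d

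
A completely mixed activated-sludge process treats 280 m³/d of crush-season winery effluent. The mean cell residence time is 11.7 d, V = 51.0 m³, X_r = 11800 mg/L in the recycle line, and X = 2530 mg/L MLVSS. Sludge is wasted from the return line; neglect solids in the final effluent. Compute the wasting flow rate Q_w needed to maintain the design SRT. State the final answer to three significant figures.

Q_w ≈ 0.935 m³/d

Q_w = (V·X)/(θ_c X_r) = 51.00 × 2530 / (11.7 × 11800) = 0.9346 m³/d.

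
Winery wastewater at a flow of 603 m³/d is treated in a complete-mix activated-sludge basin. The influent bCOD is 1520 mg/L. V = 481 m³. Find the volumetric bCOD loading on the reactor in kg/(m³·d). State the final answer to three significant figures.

Volumetric loading L_v = Q·S₀ / V = 603 × 1520 g/m³ / 481.0 m³ = 1906 g/(m³·d) = 1.906 kg bCOD/(m³·d).

L_v ≈ 1.91 kg bCOD/(m³·d)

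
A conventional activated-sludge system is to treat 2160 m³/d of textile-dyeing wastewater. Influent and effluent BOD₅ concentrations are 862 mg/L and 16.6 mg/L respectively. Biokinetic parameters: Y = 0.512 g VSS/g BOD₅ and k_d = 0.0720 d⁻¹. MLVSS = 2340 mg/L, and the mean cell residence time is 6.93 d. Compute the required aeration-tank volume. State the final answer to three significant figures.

From the SRT design equation V = Y Q (S₀−S) θ_c / [X (1 + k_d θ_c)] = 0.512 × 2160 × (862 − 16.6) × 6.93 / [2340 × (1 + 0.0720 × 6.93)] = 6.48×10^6 / 3508 = 1847 m³.

V ≈ 1850 m³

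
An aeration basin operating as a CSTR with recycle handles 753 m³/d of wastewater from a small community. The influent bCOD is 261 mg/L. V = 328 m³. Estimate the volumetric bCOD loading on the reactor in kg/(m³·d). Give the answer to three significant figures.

L_v = Q S₀ / V = 753 × 261 × 10⁻³ / 328.0 = 0.5992 kg/(m³·d).

L_v ≈ 0.599 kg bCOD/(m³·d)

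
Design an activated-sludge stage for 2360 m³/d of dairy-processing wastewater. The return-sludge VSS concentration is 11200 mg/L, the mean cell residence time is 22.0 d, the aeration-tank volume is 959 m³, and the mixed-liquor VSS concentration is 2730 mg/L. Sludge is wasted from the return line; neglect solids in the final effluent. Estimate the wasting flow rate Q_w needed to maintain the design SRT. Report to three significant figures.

Q_w = (V·X)/(θ_c X_r) = 959.0 × 2730 / (22.0 × 11200) = 10.63 m³/d.

Q_w ≈ 10.6 m³/d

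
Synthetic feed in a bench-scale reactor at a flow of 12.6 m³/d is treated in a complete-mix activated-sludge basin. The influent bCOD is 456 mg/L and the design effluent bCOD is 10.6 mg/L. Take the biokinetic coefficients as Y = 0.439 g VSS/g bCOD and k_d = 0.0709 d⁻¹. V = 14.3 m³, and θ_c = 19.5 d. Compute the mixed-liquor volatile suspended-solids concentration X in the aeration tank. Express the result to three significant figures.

From V·X·(1 + k_d·θ_c) = Y·Q·(S₀ − S)·θ_c: X = 0.439 × 12.6 × (456 − 10.6) × 19.5 / [14.3 × (1 + 0.0709 × 19.5)] = 1410 mg/L.

X ≈ 1410 mg/L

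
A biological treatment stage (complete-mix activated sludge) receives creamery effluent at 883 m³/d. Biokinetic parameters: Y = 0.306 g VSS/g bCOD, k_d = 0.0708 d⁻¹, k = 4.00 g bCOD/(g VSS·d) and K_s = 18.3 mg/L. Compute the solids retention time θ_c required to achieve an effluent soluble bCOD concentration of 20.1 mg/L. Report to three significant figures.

θ_c ≈ 1.75 d

At the target effluent, Y k S/(K_s+S) = 0.306×4.00×20.1/38.40 = 0.6407 d⁻¹.
1/θ_c = 0.6407 − 0.0708 = 0.5699 d⁻¹, so θ_c = 1.755 d.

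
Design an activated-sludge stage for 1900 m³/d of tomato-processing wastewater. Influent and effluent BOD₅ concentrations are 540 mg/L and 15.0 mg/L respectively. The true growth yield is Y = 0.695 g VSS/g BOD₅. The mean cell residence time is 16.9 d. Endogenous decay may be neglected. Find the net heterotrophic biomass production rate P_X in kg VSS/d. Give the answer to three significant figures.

P_X ≈ 693 kg VSS/d

No decay correction is needed, so Y_obs = Y = 0.695.
Mass of BOD₅ removed per day: Q(S₀ − S) = 1900 × 525.0 g/m³ = 997.5 kg/d.
P_X = Y_obs · Q(S₀ − S) = 0.6950 × 997.5 = 693.3 kg VSS/d.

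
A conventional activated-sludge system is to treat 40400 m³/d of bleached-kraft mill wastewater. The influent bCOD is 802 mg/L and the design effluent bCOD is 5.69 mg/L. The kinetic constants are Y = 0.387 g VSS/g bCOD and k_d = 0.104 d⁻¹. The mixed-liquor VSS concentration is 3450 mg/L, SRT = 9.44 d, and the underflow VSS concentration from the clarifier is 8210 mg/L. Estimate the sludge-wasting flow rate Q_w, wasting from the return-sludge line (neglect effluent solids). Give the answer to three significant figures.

Rearranging the biomass balance for a CMAS with decay, V = Y·Q·ΔS·θ_c / [X·(1+k_d θ_c)] = 0.387 × 40400 × (802 − 5.69) × 9.44 / [3450 × (1 + 0.104 × 9.44)] = 1.18×10^8 / 6837 = 17190 m³.
Q_w = (V·X)/(θ_c X_r) = 17190 × 3450 / (9.44 × 8210) = 765.2 m³/d.

Q_w ≈ 765 m³/d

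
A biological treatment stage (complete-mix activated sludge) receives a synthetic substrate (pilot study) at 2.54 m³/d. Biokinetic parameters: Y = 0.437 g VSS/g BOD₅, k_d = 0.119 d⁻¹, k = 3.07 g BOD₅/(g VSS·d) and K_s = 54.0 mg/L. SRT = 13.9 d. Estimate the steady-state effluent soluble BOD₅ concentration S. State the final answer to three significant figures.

Effluent substrate depends only on kinetics and SRT: S = K_s(1 + k_d θ_c) / [θ_c(Yk − k_d) − 1] = 54.0 × (1 + 0.119 × 13.9) / [13.9 × (0.437 × 3.07 − 0.119) − 1] = 143.3 / 15.99 = 8.961 mg/L.

S ≈ 8.96 mg/L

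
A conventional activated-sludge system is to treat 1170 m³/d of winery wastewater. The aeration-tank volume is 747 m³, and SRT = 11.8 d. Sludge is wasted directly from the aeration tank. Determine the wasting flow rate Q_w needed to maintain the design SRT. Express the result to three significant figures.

For wasting at MLVSS concentration, Q_w = V/θ_c = 747.0/11.8 = 63.31 m³/d.

Q_w ≈ 63.3 m³/d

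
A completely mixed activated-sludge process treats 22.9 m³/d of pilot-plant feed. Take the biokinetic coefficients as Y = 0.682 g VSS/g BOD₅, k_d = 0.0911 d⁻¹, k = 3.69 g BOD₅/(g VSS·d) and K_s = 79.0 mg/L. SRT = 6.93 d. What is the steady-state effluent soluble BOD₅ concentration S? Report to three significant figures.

S ≈ 8.15 mg/L

From the Monod/SRT balance for a CMAS, S = K_s·(1+k_d θ_c)/[θ_c·(Y k − k_d) − 1] = 79.0 × (1 + 0.0911 × 6.93) / [6.93 × (0.682 × 3.69 − 0.0911) − 1] = 128.9 / 15.81 = 8.152 mg/L.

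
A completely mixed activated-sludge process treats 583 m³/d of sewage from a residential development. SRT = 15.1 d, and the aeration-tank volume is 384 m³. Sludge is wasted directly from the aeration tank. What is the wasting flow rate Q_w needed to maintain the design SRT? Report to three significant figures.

Q_w ≈ 25.4 m³/d

With mixed-liquor wasting, θ_c = V/Q_w, so Q_w = V/θ_c = 384.0/15.1 = 25.43 m³/d.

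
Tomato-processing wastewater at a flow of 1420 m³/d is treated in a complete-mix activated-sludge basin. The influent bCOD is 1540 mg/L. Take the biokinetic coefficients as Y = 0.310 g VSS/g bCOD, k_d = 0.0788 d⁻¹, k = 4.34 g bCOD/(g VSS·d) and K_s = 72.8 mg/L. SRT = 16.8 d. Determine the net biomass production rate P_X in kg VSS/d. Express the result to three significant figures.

P_X ≈ 290 kg VSS/d

For a completely mixed reactor with recycle the Lawrence–McCarty relation gives S = K_s·(1 + k_d·θ_c) / [θ_c·(Y·k − k_d) − 1] = 72.8 × (1 + 0.0788 × 16.8) / [16.8 × (0.310 × 4.34 − 0.0788) − 1] = 169.2 / 20.28 = 8.342 mg/L.
Correct the yield for decay: Y_obs = Y/(1 + k_d θ_c) = 0.310 / (1 + 0.0788 × 16.8) = 0.310 / 2.324 = 0.1334.
Q·(S₀ − S) = 1420 × (1540 − 8.34) × 10⁻³ = 2175 kg/d removed.
Net biomass production P_X = Y_obs × Q·(S₀ − S) = 0.1334 × 2175 = 290.1 kg VSS/d.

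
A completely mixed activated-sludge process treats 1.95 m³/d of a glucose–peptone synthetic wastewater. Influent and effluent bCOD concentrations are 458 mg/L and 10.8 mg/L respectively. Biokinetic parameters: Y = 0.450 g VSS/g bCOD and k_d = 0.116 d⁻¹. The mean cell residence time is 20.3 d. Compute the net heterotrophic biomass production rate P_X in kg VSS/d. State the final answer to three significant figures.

Correct the yield for decay: Y_obs = Y/(1 + k_d θ_c) = 0.450 / (1 + 0.116 × 20.3) = 0.450 / 3.355 = 0.1341.
Substrate removed = Q·(S₀ − S) = 1.95 m³/d × (458 − 10.8) g/m³ = 8.72×10^2 g/d = 0.8720 kg/d.
So the net sludge growth is P_X = 0.1341 × 0.8720 = 0.1170 kg VSS/d.

P_X ≈ 0.117 kg VSS/d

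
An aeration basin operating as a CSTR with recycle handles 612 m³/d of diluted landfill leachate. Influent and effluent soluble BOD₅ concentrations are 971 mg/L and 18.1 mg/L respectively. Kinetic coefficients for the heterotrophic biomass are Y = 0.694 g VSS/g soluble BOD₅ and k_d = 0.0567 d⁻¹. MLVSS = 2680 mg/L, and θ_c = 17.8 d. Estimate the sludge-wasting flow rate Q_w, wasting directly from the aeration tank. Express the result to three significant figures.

Steady-state biomass mass balance: V·X·(1 + k_d·θ_c) = Y·Q·(S₀ − S)·θ_c, so V = 0.694 × 612 × (971 − 18.1) × 17.8 / [2680 × (1 + 0.0567 × 17.8)] = 7.2×10^6 / 5385 = 1338 m³.
Wasting from the aeration tank: Q_w = V / θ_c = 1338 / 17.8 = 75.16 m³/d.

Q_w ≈ 75.2 m³/d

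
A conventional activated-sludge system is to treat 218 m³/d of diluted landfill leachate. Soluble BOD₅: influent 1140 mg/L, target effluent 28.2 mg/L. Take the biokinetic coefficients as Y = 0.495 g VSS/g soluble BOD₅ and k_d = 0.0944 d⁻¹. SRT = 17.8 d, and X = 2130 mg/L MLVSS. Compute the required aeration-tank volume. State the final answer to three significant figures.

Steady-state biomass mass balance: V·X·(1 + k_d·θ_c) = Y·Q·(S₀ − S)·θ_c, so V = 0.495 × 218 × (1140 − 28.2) × 17.8 / [2130 × (1 + 0.0944 × 17.8)] = 2.14×10^6 / 5709 = 374.1 m³.

V ≈ 374 m³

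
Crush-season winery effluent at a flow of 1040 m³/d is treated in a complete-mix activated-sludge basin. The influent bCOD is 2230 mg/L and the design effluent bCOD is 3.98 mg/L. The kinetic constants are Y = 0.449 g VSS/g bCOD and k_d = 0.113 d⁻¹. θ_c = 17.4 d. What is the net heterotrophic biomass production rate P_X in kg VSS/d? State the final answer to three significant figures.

The observed yield is Y_obs = Y/(1 + k_d·θ_c) = 0.449 / (1 + 0.113 × 17.4) = 0.449 / 2.966 = 0.1514 g VSS per g bCOD removed.
Mass of bCOD removed per day: Q(S₀ − S) = 1040 × 2226 g/m³ = 2315 kg/d.
P_X = Y_obs · Q(S₀ − S) = 0.1514 × 2315 = 350.4 kg VSS/d.

P_X ≈ 350 kg VSS/d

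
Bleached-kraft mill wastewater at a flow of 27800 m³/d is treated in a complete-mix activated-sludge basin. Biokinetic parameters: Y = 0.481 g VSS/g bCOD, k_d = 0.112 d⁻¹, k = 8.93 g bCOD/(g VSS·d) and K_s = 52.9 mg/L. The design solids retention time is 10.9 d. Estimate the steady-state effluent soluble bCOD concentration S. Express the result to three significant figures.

From the Monod/SRT balance for a CMAS, S = K_s·(1+k_d θ_c)/[θ_c·(Y k − k_d) − 1] = 52.9 × (1 + 0.112 × 10.9) / [10.9 × (0.481 × 8.93 − 0.112) − 1] = 117.5 / 44.60 = 2.634 mg/L.

S ≈ 2.63 mg/L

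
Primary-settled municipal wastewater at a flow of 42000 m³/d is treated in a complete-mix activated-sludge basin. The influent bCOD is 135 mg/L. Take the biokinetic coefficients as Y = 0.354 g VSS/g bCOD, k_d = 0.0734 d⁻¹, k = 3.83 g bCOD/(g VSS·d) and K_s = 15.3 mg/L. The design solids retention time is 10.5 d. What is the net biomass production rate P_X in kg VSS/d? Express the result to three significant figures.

Effluent substrate depends only on kinetics and SRT: S = K_s(1 + k_d θ_c) / [θ_c(Yk − k_d) − 1] = 15.3 × (1 + 0.0734 × 10.5) / [10.5 × (0.354 × 3.83 − 0.0734) − 1] = 27.09 / 12.47 = 2.173 mg/L.
Observed yield with endogenous decay: Y_obs = Y / (1 + k_d·θ_c) = 0.354 / (1 + 0.0734 × 10.5) = 0.354 / 1.771 = 0.1999 g VSS/g bCOD.
Mass of bCOD removed per day: Q(S₀ − S) = 42000 × 132.8 g/m³ = 5579 kg/d.
So the net sludge growth is P_X = 0.1999 × 5579 = 1115 kg VSS/d.

P_X ≈ 1120 kg VSS/d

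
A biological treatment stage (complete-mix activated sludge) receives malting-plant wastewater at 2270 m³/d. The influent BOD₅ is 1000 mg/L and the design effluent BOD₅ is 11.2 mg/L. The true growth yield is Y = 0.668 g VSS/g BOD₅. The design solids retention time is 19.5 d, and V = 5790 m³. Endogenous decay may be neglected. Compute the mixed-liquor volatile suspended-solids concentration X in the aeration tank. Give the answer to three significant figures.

X = Y·Q·ΔS·θ_c / V = 0.668 × 2270 × (1000 − 11.2) × 19.5 / 5790 = 5050 mg/L.

X ≈ 5050 mg/L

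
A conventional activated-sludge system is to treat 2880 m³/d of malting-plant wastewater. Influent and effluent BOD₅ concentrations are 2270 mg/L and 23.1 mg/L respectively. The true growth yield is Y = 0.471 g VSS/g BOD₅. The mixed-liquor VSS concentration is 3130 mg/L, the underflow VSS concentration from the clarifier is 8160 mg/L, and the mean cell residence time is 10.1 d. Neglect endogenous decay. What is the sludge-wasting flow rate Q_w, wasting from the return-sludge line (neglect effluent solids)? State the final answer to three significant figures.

Q_w ≈ 374 m³/d

Biomass mass balance (decay neglected): V·X = Y·Q·(S₀ − S)·θ_c, so V = 0.471 × 2880 × (2270 − 23.1) × 10.1 / 3130 = 9835 m³.
θ_c = V·X/(Q_w·X_r) when wasting from the recycle, so Q_w = V·X/(θ_c·X_r) = 9835 × 3130 / (10.1 × 8160) = 373.5 m³/d.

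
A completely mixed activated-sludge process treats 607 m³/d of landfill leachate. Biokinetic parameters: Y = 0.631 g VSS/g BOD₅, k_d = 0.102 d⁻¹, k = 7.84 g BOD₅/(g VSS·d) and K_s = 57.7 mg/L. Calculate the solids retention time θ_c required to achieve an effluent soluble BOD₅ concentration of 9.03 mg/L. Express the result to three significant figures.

θ_c ≈ 1.76 d

From 1/θ_c = Y·k·S/(K_s + S) − k_d: Y·k·S/(K_s+S) = 0.631 × 7.84 × 9.03 / (57.7 + 9.03) = 0.6694 d⁻¹.
θ_c = 1/(μ − k_d) = 1/(0.6694 − 0.102) = 1/0.5674 = 1.762 d.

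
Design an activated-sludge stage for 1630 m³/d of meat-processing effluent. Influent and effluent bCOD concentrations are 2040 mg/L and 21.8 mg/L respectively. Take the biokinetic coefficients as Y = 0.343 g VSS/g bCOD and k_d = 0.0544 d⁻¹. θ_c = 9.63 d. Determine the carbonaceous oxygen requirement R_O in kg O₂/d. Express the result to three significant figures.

Correct the yield for decay: Y_obs = Y/(1 + k_d θ_c) = 0.343 / (1 + 0.0544 × 9.63) = 0.343 / 1.524 = 0.2251.
Q·(S₀ − S) = 1630 × (2040 − 21.8) × 10⁻³ = 3290 kg/d removed.
Net sludge production P_X = 0.2251 × 3290 = 740.5 kg VSS/d.
R_O = Q·(S₀ − S) − 1.42·P_X = 3290 − 1.42 × 740.5 = 2238 kg O₂/d.

R_O ≈ 2240 kg O₂/d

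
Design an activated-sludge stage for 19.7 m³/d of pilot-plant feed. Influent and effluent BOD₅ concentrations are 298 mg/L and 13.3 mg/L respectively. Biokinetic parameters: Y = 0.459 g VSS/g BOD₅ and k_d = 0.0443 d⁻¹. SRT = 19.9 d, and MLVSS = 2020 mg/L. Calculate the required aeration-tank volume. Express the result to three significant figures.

Rearranging the biomass balance for a CMAS with decay, V = Y·Q·ΔS·θ_c / [X·(1+k_d θ_c)] = 0.459 × 19.7 × (298 − 13.3) × 19.9 / [2020 × (1 + 0.0443 × 19.9)] = 5.12×10^4 / 3801 = 13.48 m³.

V ≈ 13.5 m³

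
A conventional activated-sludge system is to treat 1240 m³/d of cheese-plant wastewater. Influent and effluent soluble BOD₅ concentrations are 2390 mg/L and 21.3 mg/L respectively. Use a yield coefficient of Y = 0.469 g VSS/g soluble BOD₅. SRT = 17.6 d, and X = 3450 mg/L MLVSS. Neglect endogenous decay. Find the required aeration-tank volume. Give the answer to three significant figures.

V ≈ 7030 m³

V·X = Y·Q·ΔS·θ_c gives V = 0.469 × 1240 × (2390 − 21.3) × 17.6 / 3450 = 7027 m³.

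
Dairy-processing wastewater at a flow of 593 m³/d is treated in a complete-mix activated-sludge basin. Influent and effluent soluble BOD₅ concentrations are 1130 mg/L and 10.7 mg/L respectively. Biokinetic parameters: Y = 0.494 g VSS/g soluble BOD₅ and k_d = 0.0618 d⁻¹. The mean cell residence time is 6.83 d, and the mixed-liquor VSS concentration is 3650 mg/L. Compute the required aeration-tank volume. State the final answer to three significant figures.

V ≈ 431 m³

Steady-state biomass mass balance: V·X·(1 + k_d·θ_c) = Y·Q·(S₀ − S)·θ_c, so V = 0.494 × 593 × (1130 − 10.7) × 6.83 / [3650 × (1 + 0.0618 × 6.83)] = 2.24×10^6 / 5191 = 431.4 m³.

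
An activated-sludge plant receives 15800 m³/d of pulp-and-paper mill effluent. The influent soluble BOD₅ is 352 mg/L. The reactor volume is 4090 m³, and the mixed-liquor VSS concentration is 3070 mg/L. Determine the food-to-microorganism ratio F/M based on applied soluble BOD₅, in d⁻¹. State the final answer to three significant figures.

F/M = Q·S₀ / (V·X) = 15800 × 352 / (4090 × 3070) = 0.4429 g soluble BOD₅·(g VSS·d)⁻¹.

F/M ≈ 0.443 d⁻¹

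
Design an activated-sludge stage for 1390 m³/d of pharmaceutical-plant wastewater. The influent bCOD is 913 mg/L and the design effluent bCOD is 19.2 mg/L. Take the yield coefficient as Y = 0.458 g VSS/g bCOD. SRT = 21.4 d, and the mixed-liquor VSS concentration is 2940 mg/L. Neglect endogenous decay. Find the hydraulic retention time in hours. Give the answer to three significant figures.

τ ≈ 71.5 h

With k_d = 0 the design equation reduces to V = Y Q (S₀−S) θ_c / X = 0.458 × 1390 × (913 − 19.2) × 21.4 / 2940 = 4142 m³.
HRT = V/Q = 4142 m³ / 1390 m³·d⁻¹ = 2.980 d × 24 = 71.51 h.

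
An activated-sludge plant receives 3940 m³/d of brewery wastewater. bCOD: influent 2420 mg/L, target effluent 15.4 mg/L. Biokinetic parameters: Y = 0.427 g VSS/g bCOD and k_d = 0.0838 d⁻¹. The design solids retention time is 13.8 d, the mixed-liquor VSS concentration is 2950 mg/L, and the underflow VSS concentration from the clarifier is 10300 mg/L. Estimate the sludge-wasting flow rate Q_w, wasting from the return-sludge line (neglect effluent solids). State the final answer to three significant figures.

Q_w ≈ 182 m³/d

Rearranging the biomass balance for a CMAS with decay, V = Y·Q·ΔS·θ_c / [X·(1+k_d θ_c)] = 0.427 × 3940 × (2420 − 15.4) × 13.8 / [2950 × (1 + 0.0838 × 13.8)] = 5.58×10^7 / 6361 = 8776 m³.
Q_w = (V·X)/(θ_c X_r) = 8776 × 2950 / (13.8 × 10300) = 182.1 m³/d.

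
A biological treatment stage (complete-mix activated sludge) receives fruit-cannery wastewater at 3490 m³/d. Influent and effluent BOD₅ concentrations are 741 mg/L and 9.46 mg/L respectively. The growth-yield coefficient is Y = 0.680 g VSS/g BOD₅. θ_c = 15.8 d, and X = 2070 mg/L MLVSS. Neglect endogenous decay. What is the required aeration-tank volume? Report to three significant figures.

V·X = Y·Q·ΔS·θ_c gives V = 0.680 × 3490 × (741 − 9.46) × 15.8 / 2070 = 13251 m³.

V ≈ 13300 m³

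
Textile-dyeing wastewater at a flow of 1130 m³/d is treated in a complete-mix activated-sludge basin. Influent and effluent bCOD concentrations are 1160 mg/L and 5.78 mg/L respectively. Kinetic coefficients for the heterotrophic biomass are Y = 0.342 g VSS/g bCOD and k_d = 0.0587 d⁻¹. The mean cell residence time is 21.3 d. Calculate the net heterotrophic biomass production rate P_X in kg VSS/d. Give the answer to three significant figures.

P_X ≈ 198 kg VSS/d

The observed yield is Y_obs = Y/(1 + k_d·θ_c) = 0.342 / (1 + 0.0587 × 21.3) = 0.342 / 2.250 = 0.1520 g VSS per g bCOD removed.
Q·(S₀ − S) = 1130 × (1160 − 5.78) × 10⁻³ = 1304 kg/d removed.
Biomass produced: P_X = Y_obs·Q·ΔS = 0.1520 × 1304 ≈ 198.2 kg VSS/d.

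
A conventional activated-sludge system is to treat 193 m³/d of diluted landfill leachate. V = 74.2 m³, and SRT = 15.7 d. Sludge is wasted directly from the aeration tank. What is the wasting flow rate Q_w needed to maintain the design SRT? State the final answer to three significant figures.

With mixed-liquor wasting, θ_c = V/Q_w, so Q_w = V/θ_c = 74.20/15.7 = 4.726 m³/d.

Q_w ≈ 4.73 m³/d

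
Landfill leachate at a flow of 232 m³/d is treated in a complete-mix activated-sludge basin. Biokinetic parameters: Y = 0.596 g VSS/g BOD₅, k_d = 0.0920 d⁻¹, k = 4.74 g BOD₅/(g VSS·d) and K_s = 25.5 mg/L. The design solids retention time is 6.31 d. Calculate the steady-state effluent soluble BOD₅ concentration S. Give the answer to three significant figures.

S ≈ 2.48 mg/L

From the Monod/SRT balance for a CMAS, S = K_s·(1+k_d θ_c)/[θ_c·(Y k − k_d) − 1] = 25.5 × (1 + 0.0920 × 6.31) / [6.31 × (0.596 × 4.74 − 0.0920) − 1] = 40.30 / 16.25 = 2.481 mg/L.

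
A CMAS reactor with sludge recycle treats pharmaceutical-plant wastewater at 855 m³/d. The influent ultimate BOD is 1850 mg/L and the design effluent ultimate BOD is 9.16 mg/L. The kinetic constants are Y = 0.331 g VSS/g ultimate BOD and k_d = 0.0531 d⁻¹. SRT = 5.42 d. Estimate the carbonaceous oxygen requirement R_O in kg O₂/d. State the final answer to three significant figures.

Y_obs = Y / (1 + k_d θ_c) = 0.331 / (1 + 0.0531 × 5.42) = 0.331 / 1.288 = 0.2570.
ΔS = 1850 − 9.16 = 1841 mg/L, so the substrate removal rate is 855 × 1841/1000 = 1574 kg ultimate BOD/d.
Net sludge production P_X = 0.2570 × 1574 = 404.5 kg VSS/d.
Carbonaceous O₂ demand = substrate oxidised − cell-mass equivalent = 1574 − 1.42 × 404.5 = 999.5 kg O₂/d.

R_O ≈ 999 kg O₂/d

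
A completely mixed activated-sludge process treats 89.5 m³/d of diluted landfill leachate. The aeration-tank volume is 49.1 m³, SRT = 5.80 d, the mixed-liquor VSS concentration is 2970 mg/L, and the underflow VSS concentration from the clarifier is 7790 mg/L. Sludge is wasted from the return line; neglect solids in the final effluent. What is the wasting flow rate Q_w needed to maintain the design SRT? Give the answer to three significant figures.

Q_w ≈ 3.23 m³/d

Q_w = (V·X)/(θ_c X_r) = 49.10 × 2970 / (5.80 × 7790) = 3.228 m³/d.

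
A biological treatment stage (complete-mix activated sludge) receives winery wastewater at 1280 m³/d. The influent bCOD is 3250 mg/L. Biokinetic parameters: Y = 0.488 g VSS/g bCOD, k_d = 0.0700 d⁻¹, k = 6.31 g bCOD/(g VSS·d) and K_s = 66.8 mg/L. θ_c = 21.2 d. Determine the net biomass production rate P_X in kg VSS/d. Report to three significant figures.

From the Monod/SRT balance for a CMAS, S = K_s·(1+k_d θ_c)/[θ_c·(Y k − k_d) − 1] = 66.8 × (1 + 0.0700 × 21.2) / [21.2 × (0.488 × 6.31 − 0.0700) − 1] = 165.9 / 62.80 = 2.642 mg/L.
Y_obs = Y / (1 + k_d θ_c) = 0.488 / (1 + 0.0700 × 21.2) = 0.488 / 2.484 = 0.1965.
Substrate removed = Q·(S₀ − S) = 1280 m³/d × (3250 − 2.64) g/m³ = 4.16×10^6 g/d = 4157 kg/d.
Biomass produced: P_X = Y_obs·Q·ΔS = 0.1965 × 4157 ≈ 816.6 kg VSS/d.

P_X ≈ 817 kg VSS/d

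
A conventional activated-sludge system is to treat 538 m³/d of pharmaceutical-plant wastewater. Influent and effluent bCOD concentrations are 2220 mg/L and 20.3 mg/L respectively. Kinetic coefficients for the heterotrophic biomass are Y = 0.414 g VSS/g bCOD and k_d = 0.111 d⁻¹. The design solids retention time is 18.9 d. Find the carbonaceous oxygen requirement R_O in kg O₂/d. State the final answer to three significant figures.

R_O ≈ 959 kg O₂/d

Y_obs = Y / (1 + k_d θ_c) = 0.414 / (1 + 0.111 × 18.9) = 0.414 / 3.098 = 0.1336.
Mass of bCOD removed per day: Q(S₀ − S) = 538 × 2200 g/m³ = 1183 kg/d.
Biomass synthesised: P_X = Y_obs × 1183 = 158.2 kg VSS/d.
R_O = Q·(S₀ − S) − 1.42·P_X = 1183 − 1.42 × 158.2 = 958.9 kg O₂/d.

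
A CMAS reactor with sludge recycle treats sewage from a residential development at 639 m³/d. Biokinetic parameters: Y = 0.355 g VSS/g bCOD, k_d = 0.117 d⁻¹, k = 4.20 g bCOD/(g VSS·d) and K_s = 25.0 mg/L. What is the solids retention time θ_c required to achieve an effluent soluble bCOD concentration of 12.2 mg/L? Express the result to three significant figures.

From 1/θ_c = Y·k·S/(K_s + S) − k_d: Y·k·S/(K_s+S) = 0.355 × 4.20 × 12.2 / (25.0 + 12.2) = 0.4890 d⁻¹.
θ_c = 1/(μ − k_d) = 1/(0.4890 − 0.117) = 1/0.3720 = 2.688 d.

θ_c ≈ 2.69 d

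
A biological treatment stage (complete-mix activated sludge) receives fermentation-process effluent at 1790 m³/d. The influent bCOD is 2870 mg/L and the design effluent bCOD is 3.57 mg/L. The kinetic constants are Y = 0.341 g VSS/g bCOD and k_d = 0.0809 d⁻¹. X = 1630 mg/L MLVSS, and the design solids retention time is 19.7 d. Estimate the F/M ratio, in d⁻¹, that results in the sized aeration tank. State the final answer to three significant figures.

F/M ≈ 0.387 d⁻¹

Steady-state biomass mass balance: V·X·(1 + k_d·θ_c) = Y·Q·(S₀ − S)·θ_c, so V = 0.341 × 1790 × (2870 − 3.57) × 19.7 / [1630 × (1 + 0.0809 × 19.7)] = 3.45×10^7 / 4228 = 8153 m³.
F/M = applied load / biomass = Q·S₀/(V·X) = 1790 × 2870 / (8153 × 1630) = 0.3866 d⁻¹.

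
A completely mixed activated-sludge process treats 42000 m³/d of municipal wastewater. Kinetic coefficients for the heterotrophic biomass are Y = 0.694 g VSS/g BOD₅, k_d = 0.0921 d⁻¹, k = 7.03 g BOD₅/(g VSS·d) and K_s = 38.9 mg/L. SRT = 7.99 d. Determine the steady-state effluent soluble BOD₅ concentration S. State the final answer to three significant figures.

S ≈ 1.81 mg/L

From the Monod/SRT balance for a CMAS, S = K_s·(1+k_d θ_c)/[θ_c·(Y k − k_d) − 1] = 38.9 × (1 + 0.0921 × 7.99) / [7.99 × (0.694 × 7.03 − 0.0921) − 1] = 67.53 / 37.25 = 1.813 mg/L.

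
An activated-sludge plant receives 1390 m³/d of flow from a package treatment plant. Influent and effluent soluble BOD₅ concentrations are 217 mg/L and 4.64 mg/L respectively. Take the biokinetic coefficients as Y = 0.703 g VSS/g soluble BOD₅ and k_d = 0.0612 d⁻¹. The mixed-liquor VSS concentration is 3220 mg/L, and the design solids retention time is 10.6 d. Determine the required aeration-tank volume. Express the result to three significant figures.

Steady-state biomass mass balance: V·X·(1 + k_d·θ_c) = Y·Q·(S₀ − S)·θ_c, so V = 0.703 × 1390 × (217 − 4.64) × 10.6 / [3220 × (1 + 0.0612 × 10.6)] = 2.2×10^6 / 5309 = 414.3 m³.

V ≈ 414 m³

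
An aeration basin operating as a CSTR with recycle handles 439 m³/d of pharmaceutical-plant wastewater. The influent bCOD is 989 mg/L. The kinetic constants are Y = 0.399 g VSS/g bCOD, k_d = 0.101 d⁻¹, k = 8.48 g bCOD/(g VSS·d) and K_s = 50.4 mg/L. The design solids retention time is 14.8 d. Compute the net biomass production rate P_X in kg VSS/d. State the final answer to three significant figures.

Effluent substrate depends only on kinetics and SRT: S = K_s(1 + k_d θ_c) / [θ_c(Yk − k_d) − 1] = 50.4 × (1 + 0.101 × 14.8) / [14.8 × (0.399 × 8.48 − 0.101) − 1] = 125.7 / 47.58 = 2.643 mg/L.
Y_obs = Y / (1 + k_d θ_c) = 0.399 / (1 + 0.101 × 14.8) = 0.399 / 2.495 = 0.1599.
Mass of bCOD removed per day: Q(S₀ − S) = 439 × 986.4 g/m³ = 433.0 kg/d.
Biomass produced: P_X = Y_obs·Q·ΔS = 0.1599 × 433.0 ≈ 69.25 kg VSS/d.

P_X ≈ 69.3 kg VSS/d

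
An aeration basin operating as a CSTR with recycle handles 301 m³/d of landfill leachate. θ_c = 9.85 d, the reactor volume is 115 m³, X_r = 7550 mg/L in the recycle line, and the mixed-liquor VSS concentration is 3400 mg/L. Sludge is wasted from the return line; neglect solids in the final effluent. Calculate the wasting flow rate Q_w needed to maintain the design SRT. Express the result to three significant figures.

Wasting from the return line (neglecting effluent solids): Q_w = V·X / (θ_c·X_r) = 115.0 × 3400 / (9.85 × 7550) = 5.258 m³/d.

Q_w ≈ 5.26 m³/d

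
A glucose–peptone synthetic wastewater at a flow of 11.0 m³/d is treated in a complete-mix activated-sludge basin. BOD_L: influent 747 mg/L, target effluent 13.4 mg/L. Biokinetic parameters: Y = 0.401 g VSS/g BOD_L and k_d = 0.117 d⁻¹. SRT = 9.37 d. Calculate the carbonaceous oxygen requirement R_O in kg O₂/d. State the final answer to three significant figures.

Correct the yield for decay: Y_obs = Y/(1 + k_d θ_c) = 0.401 / (1 + 0.117 × 9.37) = 0.401 / 2.096 = 0.1913.
ΔS = 747 − 13.4 = 733.6 mg/L, so the substrate removal rate is 11.0 × 733.6/1000 = 8.070 kg BOD_L/d.
P_X = Y_obs·Q·(S₀ − S) = 0.1913 × 8.070 = 1.544 kg VSS/d.
R_O = Q·ΔS − 1.42 P_X = 8.070 − 2.192 = 5.878 kg O₂/d.

R_O ≈ 5.88 kg O₂/d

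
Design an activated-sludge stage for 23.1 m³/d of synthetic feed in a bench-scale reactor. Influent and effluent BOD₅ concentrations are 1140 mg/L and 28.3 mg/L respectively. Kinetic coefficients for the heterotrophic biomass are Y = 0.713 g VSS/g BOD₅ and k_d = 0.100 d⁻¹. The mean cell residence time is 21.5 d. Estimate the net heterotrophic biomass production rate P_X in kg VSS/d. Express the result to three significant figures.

The observed yield is Y_obs = Y/(1 + k_d·θ_c) = 0.713 / (1 + 0.100 × 21.5) = 0.713 / 3.150 = 0.2263 g VSS per g BOD₅ removed.
Substrate removed = Q·(S₀ − S) = 23.1 m³/d × (1140 − 28.3) g/m³ = 2.57×10^4 g/d = 25.68 kg/d.
P_X = Y_obs · Q(S₀ − S) = 0.2263 × 25.68 = 5.813 kg VSS/d.

P_X ≈ 5.81 kg VSS/d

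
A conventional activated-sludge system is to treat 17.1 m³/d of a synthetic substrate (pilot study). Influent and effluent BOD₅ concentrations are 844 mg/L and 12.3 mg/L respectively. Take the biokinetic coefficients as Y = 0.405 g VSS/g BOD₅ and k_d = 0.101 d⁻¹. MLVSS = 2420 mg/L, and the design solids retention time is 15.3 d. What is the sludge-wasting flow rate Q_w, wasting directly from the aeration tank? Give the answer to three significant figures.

Steady-state biomass mass balance: V·X·(1 + k_d·θ_c) = Y·Q·(S₀ − S)·θ_c, so V = 0.405 × 17.1 × (844 − 12.3) × 15.3 / [2420 × (1 + 0.101 × 15.3)] = 8.81×10^4 / 6160 = 14.31 m³.
For wasting at MLVSS concentration, Q_w = V/θ_c = 14.31/15.3 = 0.9351 m³/d.

Q_w ≈ 0.935 m³/d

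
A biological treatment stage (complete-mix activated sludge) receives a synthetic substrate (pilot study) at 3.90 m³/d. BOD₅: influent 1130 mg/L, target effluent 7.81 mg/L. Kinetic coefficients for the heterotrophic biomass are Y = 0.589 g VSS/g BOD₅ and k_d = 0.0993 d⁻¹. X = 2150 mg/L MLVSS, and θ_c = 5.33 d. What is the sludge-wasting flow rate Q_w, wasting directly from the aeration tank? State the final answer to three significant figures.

Q_w ≈ 0.784 m³/d

Rearranging the biomass balance for a CMAS with decay, V = Y·Q·ΔS·θ_c / [X·(1+k_d θ_c)] = 0.589 × 3.90 × (1130 − 7.81) × 5.33 / [2150 × (1 + 0.0993 × 5.33)] = 1.37×10^4 / 3288 = 4.179 m³.
With mixed-liquor wasting, θ_c = V/Q_w, so Q_w = V/θ_c = 4.179/5.33 = 0.7840 m³/d.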